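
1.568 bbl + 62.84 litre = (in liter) 312.1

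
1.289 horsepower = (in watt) 961.2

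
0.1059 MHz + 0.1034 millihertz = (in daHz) 1.059e+04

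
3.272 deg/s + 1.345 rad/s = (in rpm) 13.39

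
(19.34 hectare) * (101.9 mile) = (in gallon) 8.379e+12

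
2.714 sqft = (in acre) 6.23e-05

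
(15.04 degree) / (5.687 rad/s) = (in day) 5.342e-07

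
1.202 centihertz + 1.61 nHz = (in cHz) 1.202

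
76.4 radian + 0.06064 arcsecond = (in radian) 76.4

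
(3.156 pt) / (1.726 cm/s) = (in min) 0.001075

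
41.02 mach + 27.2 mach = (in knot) 4.515e+04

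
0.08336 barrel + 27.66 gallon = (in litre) 118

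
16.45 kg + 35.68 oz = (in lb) 38.5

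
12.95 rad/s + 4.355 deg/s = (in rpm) 124.4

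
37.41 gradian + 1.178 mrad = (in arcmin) 2024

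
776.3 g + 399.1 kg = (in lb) 881.6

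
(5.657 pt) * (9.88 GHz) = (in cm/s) 1.972e+09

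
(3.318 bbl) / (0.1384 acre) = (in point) 2.67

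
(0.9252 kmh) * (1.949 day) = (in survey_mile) 26.89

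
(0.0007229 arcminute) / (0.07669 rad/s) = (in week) 4.534e-12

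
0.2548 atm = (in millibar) 258.2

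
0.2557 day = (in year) 0.0007005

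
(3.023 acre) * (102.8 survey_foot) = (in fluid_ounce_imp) 1.349e+10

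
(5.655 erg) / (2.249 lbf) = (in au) 3.779e-19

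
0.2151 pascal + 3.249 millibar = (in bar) 0.003251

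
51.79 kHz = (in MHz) 0.05179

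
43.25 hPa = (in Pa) 4325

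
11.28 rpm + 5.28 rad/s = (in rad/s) 6.461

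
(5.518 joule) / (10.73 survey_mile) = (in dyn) 31.95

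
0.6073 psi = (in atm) 0.04132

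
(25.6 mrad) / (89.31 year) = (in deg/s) 5.208e-10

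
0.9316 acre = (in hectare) 0.377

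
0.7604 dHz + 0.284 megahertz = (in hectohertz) 2840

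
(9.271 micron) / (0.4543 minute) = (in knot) 6.611e-07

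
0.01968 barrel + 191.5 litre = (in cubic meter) 0.1946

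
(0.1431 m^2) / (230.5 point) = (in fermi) 1.76e+15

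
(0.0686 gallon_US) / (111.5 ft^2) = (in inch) 0.000987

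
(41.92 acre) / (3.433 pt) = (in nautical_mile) 7.564e+04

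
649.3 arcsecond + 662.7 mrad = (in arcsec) 1.373e+05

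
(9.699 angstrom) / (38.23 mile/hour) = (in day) 6.568e-16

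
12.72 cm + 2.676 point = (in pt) 363.2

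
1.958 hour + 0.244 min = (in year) 0.000224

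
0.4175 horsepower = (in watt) 311.3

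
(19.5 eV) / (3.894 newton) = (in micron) 8.023e-13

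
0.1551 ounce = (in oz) 0.1551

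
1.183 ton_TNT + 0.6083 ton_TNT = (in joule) 7.495e+09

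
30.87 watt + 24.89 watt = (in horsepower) 0.07478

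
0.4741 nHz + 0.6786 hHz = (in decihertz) 678.6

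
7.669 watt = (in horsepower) 0.01028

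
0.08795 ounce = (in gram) 2.493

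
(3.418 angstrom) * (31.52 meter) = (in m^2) 1.077e-08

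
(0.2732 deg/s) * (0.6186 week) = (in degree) 1.022e+05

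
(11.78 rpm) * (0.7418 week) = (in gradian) 3.523e+07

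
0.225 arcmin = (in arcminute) 0.225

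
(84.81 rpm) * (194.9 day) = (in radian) 1.496e+08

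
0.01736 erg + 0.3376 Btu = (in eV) 2.223e+21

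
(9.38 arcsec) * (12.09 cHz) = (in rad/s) 5.498e-06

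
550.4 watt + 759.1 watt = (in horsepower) 1.756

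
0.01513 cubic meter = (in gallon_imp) 3.328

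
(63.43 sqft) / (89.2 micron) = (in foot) 2.167e+05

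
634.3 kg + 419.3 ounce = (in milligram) 6.462e+08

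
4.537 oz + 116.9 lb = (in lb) 117.2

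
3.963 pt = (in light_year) 1.478e-19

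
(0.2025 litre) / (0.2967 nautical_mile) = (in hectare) 3.685e-11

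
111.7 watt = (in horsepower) 0.1498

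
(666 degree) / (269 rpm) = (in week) 6.823e-07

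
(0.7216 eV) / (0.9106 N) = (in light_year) 1.342e-35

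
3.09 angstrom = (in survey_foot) 1.014e-09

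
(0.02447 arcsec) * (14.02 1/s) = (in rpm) 1.588e-05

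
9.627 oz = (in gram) 272.9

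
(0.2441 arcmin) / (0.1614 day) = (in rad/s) 5.092e-09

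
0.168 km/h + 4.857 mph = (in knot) 4.311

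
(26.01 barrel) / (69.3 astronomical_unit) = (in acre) 9.857e-17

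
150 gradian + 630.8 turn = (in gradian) 2.525e+05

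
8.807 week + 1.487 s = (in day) 61.65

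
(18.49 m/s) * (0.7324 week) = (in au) 5.475e-05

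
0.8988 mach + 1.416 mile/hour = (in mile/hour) 686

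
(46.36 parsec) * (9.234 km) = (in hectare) 1.321e+18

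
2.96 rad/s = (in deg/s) 169.6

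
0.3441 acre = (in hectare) 0.1393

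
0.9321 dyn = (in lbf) 2.095e-06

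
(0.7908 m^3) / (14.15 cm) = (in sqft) 60.16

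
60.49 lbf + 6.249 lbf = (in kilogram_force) 30.27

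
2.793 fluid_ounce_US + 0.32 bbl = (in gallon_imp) 11.21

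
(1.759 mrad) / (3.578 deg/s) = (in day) 3.26e-07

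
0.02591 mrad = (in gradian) 0.001649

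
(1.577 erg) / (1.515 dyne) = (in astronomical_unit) 6.958e-14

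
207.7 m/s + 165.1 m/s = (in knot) 724.7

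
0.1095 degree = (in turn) 0.0003042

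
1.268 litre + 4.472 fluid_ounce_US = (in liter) 1.4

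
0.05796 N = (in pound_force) 0.01303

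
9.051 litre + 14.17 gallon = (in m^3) 0.06269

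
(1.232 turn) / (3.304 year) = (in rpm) 7.094e-07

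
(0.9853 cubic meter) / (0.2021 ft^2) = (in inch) 2066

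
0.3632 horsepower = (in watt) 270.8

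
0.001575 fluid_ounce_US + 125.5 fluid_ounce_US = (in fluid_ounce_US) 125.5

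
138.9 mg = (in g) 0.1389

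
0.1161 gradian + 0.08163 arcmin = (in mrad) 1.847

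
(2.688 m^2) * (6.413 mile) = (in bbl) 1.745e+05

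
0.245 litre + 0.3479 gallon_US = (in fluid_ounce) 52.82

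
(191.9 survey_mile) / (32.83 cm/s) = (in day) 10.89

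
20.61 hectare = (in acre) 50.93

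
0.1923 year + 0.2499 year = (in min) 2.324e+05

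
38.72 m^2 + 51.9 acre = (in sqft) 2.261e+06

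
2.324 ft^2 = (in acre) 5.335e-05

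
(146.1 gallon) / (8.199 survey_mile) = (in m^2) 4.191e-05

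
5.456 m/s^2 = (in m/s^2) 5.456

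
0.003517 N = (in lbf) 0.0007907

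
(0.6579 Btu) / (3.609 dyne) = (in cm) 1.923e+09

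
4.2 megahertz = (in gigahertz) 0.0042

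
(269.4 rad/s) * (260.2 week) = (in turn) 6.747e+09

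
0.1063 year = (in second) 3.352e+06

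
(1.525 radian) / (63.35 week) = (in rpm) 3.801e-07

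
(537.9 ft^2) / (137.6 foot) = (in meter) 1.192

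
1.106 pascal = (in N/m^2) 1.106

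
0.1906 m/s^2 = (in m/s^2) 0.1906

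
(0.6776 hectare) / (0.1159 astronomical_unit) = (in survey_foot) 1.282e-06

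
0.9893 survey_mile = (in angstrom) 1.592e+13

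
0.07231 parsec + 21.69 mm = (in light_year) 0.2358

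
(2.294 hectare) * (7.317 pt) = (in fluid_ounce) 2.002e+06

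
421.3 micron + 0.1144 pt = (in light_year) 4.88e-20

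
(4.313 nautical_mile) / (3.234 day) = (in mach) 8.396e-05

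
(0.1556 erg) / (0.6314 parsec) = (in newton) 7.986e-25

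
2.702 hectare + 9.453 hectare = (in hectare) 12.15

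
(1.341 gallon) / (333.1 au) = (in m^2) 1.019e-16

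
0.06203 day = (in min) 89.32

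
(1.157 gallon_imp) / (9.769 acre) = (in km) 1.33e-10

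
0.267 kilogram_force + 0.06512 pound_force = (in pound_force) 0.6538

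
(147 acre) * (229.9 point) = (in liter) 4.825e+07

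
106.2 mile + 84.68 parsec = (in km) 2.613e+15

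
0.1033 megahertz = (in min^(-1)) 6.198e+06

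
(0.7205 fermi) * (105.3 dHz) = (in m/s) 7.587e-15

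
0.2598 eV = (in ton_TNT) 9.949e-30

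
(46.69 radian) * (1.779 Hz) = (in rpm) 793.2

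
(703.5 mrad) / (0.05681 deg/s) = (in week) 0.001173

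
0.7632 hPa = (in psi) 0.01107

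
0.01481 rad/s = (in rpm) 0.1414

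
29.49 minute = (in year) 5.611e-05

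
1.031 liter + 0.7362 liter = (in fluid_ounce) 59.76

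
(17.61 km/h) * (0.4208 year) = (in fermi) 6.491e+22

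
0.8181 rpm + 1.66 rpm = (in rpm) 2.478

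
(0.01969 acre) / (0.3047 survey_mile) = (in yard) 0.1777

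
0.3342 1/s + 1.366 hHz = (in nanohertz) 1.369e+11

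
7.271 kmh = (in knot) 3.926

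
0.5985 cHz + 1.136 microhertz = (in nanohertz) 5.986e+06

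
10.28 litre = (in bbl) 0.06466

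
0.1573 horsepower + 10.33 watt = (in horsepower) 0.1712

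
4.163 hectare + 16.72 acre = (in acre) 27.01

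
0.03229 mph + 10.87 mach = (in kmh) 1.332e+04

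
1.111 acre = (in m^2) 4496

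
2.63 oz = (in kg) 0.07456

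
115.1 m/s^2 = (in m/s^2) 115.1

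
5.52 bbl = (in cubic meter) 0.8776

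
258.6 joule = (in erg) 2.586e+09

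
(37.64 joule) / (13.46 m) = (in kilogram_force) 0.2852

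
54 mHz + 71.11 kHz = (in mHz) 7.111e+07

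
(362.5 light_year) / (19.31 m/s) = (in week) 2.937e+11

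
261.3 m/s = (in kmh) 940.7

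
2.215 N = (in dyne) 2.215e+05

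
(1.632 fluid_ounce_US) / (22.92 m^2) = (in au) 1.408e-17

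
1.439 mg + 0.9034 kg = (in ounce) 31.87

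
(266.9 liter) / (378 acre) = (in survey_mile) 1.084e-10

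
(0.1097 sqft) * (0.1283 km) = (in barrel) 8.224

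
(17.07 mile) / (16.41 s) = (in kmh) 6027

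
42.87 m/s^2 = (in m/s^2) 42.87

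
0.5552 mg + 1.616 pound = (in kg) 0.733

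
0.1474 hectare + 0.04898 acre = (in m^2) 1672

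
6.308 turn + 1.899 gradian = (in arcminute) 1.364e+05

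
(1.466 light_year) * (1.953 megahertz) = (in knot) 5.265e+22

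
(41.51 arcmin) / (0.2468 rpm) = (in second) 0.4672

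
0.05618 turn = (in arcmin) 1213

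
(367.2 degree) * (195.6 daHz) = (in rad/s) 1.254e+04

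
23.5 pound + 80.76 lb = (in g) 4.729e+04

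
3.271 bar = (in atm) 3.228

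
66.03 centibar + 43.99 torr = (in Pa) 7.189e+04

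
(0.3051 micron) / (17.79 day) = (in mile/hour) 4.44e-13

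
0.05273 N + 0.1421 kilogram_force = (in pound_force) 0.3251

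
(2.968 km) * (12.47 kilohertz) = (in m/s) 3.701e+07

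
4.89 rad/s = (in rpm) 46.7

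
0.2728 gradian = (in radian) 0.004285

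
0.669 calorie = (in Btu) 0.002653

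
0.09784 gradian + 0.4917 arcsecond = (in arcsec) 317.5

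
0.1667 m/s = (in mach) 0.0004896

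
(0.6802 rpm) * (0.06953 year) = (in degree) 8.949e+06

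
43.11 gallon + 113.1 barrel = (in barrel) 114.1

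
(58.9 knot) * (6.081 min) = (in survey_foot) 3.627e+04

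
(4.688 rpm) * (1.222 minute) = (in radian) 35.99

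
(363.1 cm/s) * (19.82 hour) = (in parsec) 8.396e-12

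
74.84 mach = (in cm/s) 2.548e+06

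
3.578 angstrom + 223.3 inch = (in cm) 567.2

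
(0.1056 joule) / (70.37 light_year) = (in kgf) 1.617e-20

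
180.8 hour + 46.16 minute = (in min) 1.089e+04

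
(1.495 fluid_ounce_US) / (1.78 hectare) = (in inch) 9.779e-08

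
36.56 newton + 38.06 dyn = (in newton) 36.56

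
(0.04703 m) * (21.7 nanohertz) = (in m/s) 1.021e-09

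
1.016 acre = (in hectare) 0.4112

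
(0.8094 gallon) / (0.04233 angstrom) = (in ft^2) 7.791e+09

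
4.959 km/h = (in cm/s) 137.8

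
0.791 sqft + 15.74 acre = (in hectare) 6.37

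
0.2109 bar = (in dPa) 2.109e+05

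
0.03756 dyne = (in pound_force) 8.444e-08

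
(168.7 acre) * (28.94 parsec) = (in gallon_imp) 1.341e+26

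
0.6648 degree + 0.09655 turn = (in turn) 0.0984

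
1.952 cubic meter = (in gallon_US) 515.7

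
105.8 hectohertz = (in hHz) 105.8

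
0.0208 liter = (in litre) 0.0208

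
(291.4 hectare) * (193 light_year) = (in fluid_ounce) 1.799e+29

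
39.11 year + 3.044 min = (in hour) 3.426e+05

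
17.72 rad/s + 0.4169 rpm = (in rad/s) 17.76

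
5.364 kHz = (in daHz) 536.4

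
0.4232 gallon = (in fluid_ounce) 54.17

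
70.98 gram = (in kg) 0.07098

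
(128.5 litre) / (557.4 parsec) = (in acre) 1.846e-24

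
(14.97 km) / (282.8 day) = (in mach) 1.799e-06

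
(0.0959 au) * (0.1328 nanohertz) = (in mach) 0.005595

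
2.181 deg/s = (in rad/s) 0.03807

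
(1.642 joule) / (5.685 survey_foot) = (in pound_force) 0.213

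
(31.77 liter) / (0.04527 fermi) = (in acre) 1.734e+11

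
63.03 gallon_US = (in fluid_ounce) 8068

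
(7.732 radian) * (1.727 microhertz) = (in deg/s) 0.0007651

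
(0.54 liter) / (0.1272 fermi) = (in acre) 1.049e+09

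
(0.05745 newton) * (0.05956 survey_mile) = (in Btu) 0.005219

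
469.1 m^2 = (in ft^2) 5049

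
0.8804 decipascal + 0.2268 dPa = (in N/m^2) 0.1107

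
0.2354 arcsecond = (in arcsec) 0.2354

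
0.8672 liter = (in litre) 0.8672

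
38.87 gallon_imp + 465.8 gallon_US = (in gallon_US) 512.5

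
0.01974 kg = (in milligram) 1.974e+04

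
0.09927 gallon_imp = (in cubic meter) 0.0004513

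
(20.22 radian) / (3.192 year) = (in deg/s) 1.151e-05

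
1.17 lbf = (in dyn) 5.204e+05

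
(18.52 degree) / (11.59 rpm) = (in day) 3.082e-06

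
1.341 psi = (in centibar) 9.246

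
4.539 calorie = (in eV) 1.185e+20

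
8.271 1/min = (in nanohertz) 1.378e+08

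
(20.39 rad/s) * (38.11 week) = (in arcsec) 9.694e+13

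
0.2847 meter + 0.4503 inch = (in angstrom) 2.961e+09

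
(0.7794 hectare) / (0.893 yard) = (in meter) 9545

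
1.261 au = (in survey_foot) 6.189e+11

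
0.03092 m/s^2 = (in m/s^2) 0.03092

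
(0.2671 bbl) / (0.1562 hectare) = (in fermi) 2.719e+10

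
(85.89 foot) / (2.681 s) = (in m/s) 9.765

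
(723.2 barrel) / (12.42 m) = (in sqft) 99.65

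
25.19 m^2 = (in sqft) 271.1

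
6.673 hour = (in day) 0.278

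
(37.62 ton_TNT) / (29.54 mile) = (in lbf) 7.443e+05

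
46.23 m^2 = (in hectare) 0.004623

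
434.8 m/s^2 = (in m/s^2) 434.8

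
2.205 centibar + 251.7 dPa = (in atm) 0.02201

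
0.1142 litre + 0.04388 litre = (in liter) 0.1581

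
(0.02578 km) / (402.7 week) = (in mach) 3.109e-10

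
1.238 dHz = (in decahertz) 0.01238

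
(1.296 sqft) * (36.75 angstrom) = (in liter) 4.425e-07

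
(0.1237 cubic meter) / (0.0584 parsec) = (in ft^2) 7.389e-16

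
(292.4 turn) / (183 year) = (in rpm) 3.04e-06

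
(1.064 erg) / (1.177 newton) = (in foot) 2.966e-07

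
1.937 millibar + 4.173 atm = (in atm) 4.175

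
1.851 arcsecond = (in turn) 1.428e-06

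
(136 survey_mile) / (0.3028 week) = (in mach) 0.00351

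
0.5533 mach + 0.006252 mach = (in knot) 370.4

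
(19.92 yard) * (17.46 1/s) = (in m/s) 318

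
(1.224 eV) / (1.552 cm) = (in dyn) 1.264e-12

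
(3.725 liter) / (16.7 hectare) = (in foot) 7.318e-08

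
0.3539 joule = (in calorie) 0.08458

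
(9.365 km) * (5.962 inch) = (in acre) 0.3504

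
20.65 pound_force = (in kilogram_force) 9.367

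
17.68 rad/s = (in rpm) 168.8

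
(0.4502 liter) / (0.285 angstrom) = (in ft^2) 1.7e+08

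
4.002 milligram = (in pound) 8.823e-06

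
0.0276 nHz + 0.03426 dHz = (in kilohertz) 3.426e-06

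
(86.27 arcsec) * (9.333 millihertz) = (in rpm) 3.728e-05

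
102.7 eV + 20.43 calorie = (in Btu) 0.08102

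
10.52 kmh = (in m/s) 2.922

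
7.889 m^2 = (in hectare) 0.0007889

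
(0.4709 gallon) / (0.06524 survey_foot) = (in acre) 2.215e-05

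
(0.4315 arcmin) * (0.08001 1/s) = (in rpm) 9.59e-05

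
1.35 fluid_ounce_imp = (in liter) 0.03836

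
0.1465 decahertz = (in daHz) 0.1465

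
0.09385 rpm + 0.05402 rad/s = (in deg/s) 3.658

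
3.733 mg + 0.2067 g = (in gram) 0.2104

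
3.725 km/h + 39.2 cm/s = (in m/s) 1.427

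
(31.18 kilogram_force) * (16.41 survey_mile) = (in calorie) 1.93e+06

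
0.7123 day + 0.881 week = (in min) 9906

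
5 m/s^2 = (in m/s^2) 5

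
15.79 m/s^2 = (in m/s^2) 15.79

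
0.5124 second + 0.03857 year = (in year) 0.03857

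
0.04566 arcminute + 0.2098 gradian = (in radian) 0.003309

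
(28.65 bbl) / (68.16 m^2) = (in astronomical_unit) 4.467e-13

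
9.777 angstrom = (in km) 9.777e-13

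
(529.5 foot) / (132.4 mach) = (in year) 1.135e-10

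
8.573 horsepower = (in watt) 6393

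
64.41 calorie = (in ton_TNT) 6.441e-08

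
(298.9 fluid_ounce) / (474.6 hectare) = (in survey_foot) 6.111e-09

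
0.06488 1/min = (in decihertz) 0.01081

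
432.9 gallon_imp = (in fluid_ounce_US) 6.655e+04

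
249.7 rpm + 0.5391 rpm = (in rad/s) 26.2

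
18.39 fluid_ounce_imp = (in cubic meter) 0.0005225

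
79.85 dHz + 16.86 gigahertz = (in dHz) 1.686e+11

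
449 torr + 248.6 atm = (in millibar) 2.525e+05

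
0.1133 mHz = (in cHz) 0.01133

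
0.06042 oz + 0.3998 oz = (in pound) 0.02876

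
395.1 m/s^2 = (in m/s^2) 395.1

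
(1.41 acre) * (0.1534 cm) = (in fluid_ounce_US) 2.96e+05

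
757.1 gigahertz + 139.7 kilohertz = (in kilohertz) 7.571e+08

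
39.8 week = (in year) 0.7633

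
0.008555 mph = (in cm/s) 0.3824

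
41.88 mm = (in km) 4.188e-05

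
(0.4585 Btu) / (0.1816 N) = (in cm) 2.664e+05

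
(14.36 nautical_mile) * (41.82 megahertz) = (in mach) 3.266e+09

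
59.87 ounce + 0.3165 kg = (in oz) 71.03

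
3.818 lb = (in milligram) 1.732e+06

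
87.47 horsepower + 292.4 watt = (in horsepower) 87.86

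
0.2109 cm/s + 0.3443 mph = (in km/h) 0.5617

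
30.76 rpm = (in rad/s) 3.221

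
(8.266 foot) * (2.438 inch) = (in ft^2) 1.679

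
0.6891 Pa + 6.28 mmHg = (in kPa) 0.838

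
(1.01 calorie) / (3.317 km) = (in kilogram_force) 0.0001299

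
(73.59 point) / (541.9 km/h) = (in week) 2.852e-10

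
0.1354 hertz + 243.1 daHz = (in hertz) 2431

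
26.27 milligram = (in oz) 0.0009266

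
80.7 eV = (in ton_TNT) 3.09e-27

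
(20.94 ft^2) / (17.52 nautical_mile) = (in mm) 0.05996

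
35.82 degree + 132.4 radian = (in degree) 7622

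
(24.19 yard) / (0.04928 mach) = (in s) 1.318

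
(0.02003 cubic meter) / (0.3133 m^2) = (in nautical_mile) 3.452e-05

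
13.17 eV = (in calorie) 5.043e-19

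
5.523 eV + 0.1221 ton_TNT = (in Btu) 4.842e+05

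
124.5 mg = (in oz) 0.004392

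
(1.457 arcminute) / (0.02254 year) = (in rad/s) 5.962e-10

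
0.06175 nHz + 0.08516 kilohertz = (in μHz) 8.516e+07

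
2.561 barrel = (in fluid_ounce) 1.377e+04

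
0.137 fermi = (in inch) 5.394e-15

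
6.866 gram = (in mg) 6866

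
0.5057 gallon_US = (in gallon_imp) 0.4211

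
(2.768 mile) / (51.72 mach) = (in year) 8.021e-09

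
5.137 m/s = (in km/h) 18.49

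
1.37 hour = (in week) 0.008155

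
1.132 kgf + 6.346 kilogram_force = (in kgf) 7.478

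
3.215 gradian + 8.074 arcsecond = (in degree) 2.896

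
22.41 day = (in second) 1.936e+06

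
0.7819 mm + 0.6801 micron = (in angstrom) 7.826e+06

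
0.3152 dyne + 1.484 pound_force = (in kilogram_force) 0.6731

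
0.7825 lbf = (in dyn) 3.481e+05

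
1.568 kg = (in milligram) 1.568e+06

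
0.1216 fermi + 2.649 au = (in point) 1.123e+15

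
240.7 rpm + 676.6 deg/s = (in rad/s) 37.01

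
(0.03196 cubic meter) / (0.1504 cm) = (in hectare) 0.002125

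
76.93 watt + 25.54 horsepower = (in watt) 1.912e+04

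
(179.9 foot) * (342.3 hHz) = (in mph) 4.199e+06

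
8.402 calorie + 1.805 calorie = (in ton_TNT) 1.021e-08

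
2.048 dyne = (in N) 2.048e-05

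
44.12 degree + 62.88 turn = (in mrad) 3.959e+05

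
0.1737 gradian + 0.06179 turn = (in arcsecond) 8.064e+04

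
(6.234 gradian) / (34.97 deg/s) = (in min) 0.002674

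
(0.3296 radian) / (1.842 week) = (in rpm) 2.825e-06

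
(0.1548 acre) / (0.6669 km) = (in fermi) 9.394e+14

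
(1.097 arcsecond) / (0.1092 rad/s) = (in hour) 1.353e-08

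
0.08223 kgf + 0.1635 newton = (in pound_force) 0.218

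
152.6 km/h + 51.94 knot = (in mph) 154.6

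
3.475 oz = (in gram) 98.51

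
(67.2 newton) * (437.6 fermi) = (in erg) 0.0002941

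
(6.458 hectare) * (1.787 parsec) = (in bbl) 2.24e+22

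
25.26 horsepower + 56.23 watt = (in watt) 1.889e+04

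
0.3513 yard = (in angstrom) 3.212e+09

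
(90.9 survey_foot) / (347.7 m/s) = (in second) 0.07968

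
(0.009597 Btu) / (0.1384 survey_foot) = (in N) 240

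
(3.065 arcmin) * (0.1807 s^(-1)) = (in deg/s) 0.009231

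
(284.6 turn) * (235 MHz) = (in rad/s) 4.202e+11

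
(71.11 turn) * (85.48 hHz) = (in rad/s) 3.819e+06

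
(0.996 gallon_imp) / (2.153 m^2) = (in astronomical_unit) 1.406e-14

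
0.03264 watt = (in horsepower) 4.377e-05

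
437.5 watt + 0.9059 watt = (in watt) 438.4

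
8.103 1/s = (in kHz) 0.008103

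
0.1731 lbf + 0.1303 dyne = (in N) 0.77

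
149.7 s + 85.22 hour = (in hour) 85.26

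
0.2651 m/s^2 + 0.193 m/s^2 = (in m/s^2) 0.4581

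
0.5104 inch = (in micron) 1.296e+04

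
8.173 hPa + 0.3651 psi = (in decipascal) 3.335e+04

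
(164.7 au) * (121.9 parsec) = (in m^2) 9.268e+31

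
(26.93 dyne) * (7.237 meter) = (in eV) 1.216e+16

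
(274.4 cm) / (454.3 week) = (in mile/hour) 2.234e-08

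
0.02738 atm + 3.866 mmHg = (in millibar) 32.9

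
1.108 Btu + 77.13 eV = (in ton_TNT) 2.794e-07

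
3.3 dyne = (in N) 3.3e-05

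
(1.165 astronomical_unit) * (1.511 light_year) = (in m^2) 2.491e+27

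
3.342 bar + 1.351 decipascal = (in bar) 3.342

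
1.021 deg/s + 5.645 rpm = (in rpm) 5.815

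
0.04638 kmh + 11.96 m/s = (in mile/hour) 26.78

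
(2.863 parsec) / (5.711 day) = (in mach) 5.258e+08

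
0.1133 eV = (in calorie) 4.339e-21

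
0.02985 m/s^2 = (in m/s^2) 0.02985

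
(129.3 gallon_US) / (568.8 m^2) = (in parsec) 2.789e-20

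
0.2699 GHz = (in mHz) 2.699e+11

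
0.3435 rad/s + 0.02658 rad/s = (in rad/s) 0.3701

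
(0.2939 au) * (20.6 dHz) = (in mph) 2.026e+11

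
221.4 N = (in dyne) 2.214e+07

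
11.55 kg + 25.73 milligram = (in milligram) 1.155e+07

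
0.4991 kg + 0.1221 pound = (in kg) 0.5545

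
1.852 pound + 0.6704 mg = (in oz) 29.63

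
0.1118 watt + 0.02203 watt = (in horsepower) 0.0001795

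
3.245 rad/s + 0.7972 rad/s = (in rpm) 38.6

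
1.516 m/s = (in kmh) 5.458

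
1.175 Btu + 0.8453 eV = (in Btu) 1.175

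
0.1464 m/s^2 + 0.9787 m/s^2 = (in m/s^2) 1.125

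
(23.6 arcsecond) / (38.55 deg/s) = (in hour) 4.724e-08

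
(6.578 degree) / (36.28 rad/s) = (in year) 1.003e-10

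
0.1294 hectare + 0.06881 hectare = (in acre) 0.4898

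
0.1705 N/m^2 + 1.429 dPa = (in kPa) 0.0003134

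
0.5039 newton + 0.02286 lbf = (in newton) 0.6056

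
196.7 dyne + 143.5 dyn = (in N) 0.003402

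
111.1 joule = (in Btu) 0.1053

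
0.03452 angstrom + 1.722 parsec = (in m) 5.314e+16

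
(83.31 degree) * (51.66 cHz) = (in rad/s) 0.7512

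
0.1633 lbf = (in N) 0.7264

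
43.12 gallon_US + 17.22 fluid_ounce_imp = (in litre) 163.7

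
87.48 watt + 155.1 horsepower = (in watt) 1.157e+05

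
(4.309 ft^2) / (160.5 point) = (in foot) 23.2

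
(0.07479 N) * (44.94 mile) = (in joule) 5409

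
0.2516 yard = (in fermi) 2.301e+14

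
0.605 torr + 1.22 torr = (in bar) 0.002433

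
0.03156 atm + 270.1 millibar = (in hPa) 302.1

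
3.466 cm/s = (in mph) 0.07753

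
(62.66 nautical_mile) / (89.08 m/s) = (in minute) 21.71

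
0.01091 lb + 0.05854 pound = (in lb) 0.06945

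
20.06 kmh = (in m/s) 5.572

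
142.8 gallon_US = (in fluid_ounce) 1.828e+04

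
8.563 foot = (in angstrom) 2.61e+10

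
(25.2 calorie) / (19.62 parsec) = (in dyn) 1.742e-11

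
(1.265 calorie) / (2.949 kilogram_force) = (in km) 0.000183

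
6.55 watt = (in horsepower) 0.008784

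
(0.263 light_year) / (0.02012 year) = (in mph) 8.772e+09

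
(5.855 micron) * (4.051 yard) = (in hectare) 2.169e-09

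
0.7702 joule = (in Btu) 0.00073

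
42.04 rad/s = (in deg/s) 2409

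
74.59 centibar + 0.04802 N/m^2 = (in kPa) 74.59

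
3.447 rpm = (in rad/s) 0.361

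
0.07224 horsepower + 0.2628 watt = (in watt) 54.13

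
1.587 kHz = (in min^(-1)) 9.522e+04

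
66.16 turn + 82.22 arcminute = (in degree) 2.382e+04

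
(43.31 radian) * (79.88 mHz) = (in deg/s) 198.2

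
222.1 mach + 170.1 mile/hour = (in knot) 1.472e+05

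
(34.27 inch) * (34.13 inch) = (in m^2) 0.7546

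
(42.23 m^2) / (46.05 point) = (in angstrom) 2.6e+13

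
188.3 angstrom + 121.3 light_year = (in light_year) 121.3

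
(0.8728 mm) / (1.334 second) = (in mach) 1.922e-06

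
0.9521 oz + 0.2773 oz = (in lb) 0.07684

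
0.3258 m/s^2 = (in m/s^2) 0.3258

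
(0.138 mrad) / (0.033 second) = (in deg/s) 0.2396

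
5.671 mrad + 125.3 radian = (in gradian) 7977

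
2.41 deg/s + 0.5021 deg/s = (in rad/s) 0.05083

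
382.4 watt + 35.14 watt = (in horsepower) 0.5599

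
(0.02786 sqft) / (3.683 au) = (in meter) 4.698e-15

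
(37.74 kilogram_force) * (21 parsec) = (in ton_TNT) 5.732e+10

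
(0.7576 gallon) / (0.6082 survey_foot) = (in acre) 3.823e-06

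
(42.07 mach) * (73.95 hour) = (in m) 3.814e+09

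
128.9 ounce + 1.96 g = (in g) 3656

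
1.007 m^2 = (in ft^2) 10.84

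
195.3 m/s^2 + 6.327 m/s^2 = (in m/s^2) 201.6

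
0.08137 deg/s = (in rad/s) 0.00142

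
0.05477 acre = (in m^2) 221.6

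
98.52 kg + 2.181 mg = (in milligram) 9.852e+07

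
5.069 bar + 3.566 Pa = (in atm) 5.003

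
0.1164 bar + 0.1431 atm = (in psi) 3.791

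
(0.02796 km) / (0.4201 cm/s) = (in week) 0.011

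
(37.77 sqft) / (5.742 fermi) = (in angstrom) 6.111e+24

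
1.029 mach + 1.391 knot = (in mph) 785.4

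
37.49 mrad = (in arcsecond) 7733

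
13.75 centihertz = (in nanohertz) 1.375e+08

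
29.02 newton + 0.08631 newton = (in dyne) 2.911e+06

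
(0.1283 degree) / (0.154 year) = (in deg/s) 2.642e-08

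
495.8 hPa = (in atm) 0.4893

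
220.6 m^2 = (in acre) 0.05451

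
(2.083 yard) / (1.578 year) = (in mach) 1.124e-10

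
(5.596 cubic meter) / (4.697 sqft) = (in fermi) 1.282e+16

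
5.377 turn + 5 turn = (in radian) 65.2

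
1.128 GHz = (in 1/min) 6.768e+10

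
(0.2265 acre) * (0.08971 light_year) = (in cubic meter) 7.779e+17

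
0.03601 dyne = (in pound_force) 8.095e-08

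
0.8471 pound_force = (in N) 3.768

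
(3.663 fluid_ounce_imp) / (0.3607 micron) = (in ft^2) 3106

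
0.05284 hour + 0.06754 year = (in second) 2.13e+06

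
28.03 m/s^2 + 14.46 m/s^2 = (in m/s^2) 42.49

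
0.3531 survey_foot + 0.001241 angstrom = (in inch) 4.237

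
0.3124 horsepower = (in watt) 233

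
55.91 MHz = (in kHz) 5.591e+04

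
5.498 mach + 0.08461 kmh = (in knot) 3639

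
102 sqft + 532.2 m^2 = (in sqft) 5831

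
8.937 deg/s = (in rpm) 1.489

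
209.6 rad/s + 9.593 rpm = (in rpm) 2011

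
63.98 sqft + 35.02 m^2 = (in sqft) 440.9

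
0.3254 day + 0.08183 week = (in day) 0.8982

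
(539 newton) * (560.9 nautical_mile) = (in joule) 5.599e+08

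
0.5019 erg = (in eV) 3.133e+11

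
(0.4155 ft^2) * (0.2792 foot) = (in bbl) 0.02066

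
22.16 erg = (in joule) 2.216e-06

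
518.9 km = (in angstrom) 5.189e+15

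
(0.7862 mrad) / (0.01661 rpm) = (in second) 0.452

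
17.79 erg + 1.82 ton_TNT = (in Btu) 7.218e+06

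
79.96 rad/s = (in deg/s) 4581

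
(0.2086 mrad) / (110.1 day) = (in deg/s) 1.256e-09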